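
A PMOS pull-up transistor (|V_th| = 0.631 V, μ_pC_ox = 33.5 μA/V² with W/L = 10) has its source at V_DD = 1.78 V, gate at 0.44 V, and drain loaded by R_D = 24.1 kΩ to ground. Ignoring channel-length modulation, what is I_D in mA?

I_D = 0.0602 mA

V_SG = V_DD − V_G = 1.78 − 0.44 = 1.34 V, so V_ov = 1.34 − 0.631 = 0.709 V.
k_p = μ_pC_ox · (W/L) = 0.335 mA/V².
Assume saturation: I_D = ½ k_p V_ov² = 0.5 × 0.335 × 0.709² = 0.0842 mA, giving V_SD = V_DD − I_D R_D = 1.78 − 0.0842 × 24.1 = -0.249 V.
But -0.249 V < V_ov = 0.709 V, so the device is actually in triode.
In triode I_D = k_p[V_ov V_SD − ½ V_SD²] and I_D = (V_DD − V_SD)/R_D. Equating: 4.04 V_SD² − 6.724 V_SD + 1.78 = 0, giving V_SD = 0.33 V (the root below V_ov).
I_D = (1.78 − 0.33) / 24.1 = 0.0602 mA.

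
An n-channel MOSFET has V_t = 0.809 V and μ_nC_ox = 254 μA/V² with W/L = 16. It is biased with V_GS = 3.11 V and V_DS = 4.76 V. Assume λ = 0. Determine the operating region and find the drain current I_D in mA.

Saturation; I_D = 10.8 mA

k_n = μ_nC_ox · (W/L) = 4.064 mA/V².
V_ov = V_GS − V_t = 3.11 − 0.809 = 2.3 V.
Since V_DS = 4.76 V ≥ V_ov = 2.3 V, the device is in saturation.
I_D = ½ k_n V_ov² = 0.5 × 4.064 × 2.3² = 10.8 mA.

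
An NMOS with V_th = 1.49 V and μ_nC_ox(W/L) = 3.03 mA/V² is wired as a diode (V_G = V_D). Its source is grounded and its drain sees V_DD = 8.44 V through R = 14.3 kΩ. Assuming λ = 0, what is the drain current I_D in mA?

With gate tied to drain, V_GS = V_DS ≥ V_GS − V_th, so the device is in saturation.
KCL at the drain: ½ k_n (V_GS − V_th)² = (V_DD − V_GS)/R.
Let x = V_GS − 1.49. Then 21.7 x² + x − 6.95 = 0, giving x = 0.544 V (positive root), so V_GS = 2.03 V.
I_D = (V_DD − V_GS)/R = (8.44 − 2.03) / 14.3 = 0.448 mA.

I_D = 0.448 mA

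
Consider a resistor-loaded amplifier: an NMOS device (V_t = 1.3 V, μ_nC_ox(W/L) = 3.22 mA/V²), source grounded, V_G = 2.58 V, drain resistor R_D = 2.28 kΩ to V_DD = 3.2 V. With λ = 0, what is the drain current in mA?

I_D = 1.25 mA

V_GS = V_G = 2.58 V, so V_ov = 2.58 − 1.3 = 1.28 V.
Assume saturation: I_D = ½ k_n V_ov² = 0.5 × 3.22 × 1.28² = 2.64 mA, giving V_DS = V_DD − I_D R_D = 3.2 − 2.64 × 2.28 = -2.81 V.
But -2.81 V < V_ov = 1.28 V, so the device is actually in triode.
In triode I_D = k_n[V_ov V_DS − ½ V_DS²] and I_D = (V_DD − V_DS)/R_D. Equating: 3.67 V_DS² − 10.4 V_DS + 3.2 = 0, giving V_DS = 0.351 V (the root below V_ov).
I_D = (3.2 − 0.351) / 2.28 = 1.25 mA.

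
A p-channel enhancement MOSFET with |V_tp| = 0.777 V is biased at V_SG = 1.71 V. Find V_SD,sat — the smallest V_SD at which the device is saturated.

The boundary between triode and saturation is V_SD = V_SG − |V_tp| = V_ov.
V_ov = 1.71 − 0.777 = 0.933 V.

V_SD,sat = 0.933 V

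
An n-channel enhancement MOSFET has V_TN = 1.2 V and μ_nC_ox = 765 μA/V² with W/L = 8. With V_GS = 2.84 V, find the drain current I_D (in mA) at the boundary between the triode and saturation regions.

I_D = 8.23 mA

At the boundary V_DS = V_ov = V_GS − V_TN = 2.84 − 1.2 = 1.64 V.
k_n = μ_nC_ox · (W/L) = 6.12 mA/V².
I_D = ½ k_n V_ov² = 0.5 × 6.12 × 1.64² = 8.23 mA.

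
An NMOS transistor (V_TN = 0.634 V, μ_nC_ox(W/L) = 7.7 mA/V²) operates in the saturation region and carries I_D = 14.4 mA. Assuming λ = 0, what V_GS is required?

V_GS = 2.57 V

In saturation I_D = ½ k_n (V_GS − V_TN)², so V_GS − V_TN = √(2 I_D / k_n) = √(2 × 14.4 / 7.7) = 1.93 V.
V_GS = 0.634 + 1.93 = 2.57 V.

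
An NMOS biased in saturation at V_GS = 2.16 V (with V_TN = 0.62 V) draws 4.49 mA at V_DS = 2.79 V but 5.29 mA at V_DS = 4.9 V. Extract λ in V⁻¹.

λ = 0.110 V⁻¹

With V_GS fixed, I_D ∝ (1 + λ V_DS) in saturation, so I_D2/I_D1 = (1 + λ V_DS2)/(1 + λ V_DS1).
5.29/4.49 = 1.178 = (1 + 4.9 λ)/(1 + 2.79 λ).
Solving: λ (I_D1 V_DS2 − I_D2 V_DS1) = I_D2 − I_D1, so λ = (5.29 − 4.49) / (4.49 × 4.9 − 5.29 × 2.79) = 0.8 / 7.24 = 0.11 V⁻¹.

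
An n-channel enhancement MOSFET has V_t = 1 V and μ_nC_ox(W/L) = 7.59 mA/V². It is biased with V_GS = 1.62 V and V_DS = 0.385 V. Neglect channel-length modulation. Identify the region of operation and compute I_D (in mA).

V_ov = V_GS − V_t = 1.62 − 1 = 0.62 V.
Since V_DS = 0.385 V < V_ov = 0.62 V, the device is in the triode region.
I_D = k_n [V_ov · V_DS − ½ V_DS²] = 7.59 × [0.62 × 0.385 − 0.5 × 0.385²] = 1.25 mA.

Triode; I_D = 1.25 mA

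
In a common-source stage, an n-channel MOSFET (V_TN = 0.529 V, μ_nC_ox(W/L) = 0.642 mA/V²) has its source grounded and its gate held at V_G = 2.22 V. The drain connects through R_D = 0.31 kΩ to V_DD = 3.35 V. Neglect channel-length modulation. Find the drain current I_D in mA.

V_GS = V_G = 2.22 V, so V_ov = 2.22 − 0.529 = 1.69 V.
Assume saturation: I_D = ½ k_n V_ov² = 0.5 × 0.642 × 1.69² = 0.918 mA, giving V_DS = V_DD − I_D R_D = 3.35 − 0.918 × 0.31 = 3.07 V.
V_DS = 3.07 V ≥ V_ov = 1.69 V, confirming saturation.

I_D = 0.918 mA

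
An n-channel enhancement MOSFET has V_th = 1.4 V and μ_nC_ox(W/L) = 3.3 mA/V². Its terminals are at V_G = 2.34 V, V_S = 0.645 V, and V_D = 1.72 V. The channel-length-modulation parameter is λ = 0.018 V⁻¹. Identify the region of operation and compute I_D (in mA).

V_GS = V_G − V_S = 2.34 − 0.645 = 1.69 V; V_DS = V_D − V_S = 1.72 − 0.645 = 1.07 V.
V_ov = V_GS − V_th = 1.69 − 1.4 = 0.295 V.
Since V_DS = 1.07 V ≥ V_ov = 0.295 V, the device is in saturation.
I_D = ½ k_n V_ov² (1 + λ V_DS) = 0.5 × 3.3 × 0.295² × (1 + 0.018 × 1.07) = 0.146 mA.

Saturation; I_D = 0.146 mA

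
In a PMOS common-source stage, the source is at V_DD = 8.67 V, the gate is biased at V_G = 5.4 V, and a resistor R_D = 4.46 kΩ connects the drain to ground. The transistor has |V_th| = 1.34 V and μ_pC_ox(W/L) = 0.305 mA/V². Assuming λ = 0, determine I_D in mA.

I_D = 0.568 mA

V_SG = V_DD − V_G = 8.67 − 5.4 = 3.27 V, so V_ov = 3.27 − 1.34 = 1.93 V.
Assume saturation: I_D = ½ k_p V_ov² = 0.5 × 0.305 × 1.93² = 0.568 mA, giving V_SD = V_DD − I_D R_D = 8.67 − 0.568 × 4.46 = 6.14 V.
V_SD = 6.14 V ≥ V_ov = 1.93 V, confirming saturation.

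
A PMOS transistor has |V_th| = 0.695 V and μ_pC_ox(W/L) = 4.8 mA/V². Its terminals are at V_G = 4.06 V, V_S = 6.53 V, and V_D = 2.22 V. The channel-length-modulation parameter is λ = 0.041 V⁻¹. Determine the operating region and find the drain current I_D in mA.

Saturation; I_D = 8.90 mA

V_SG = V_S − V_G = 6.53 − 4.06 = 2.47 V; V_SD = V_S − V_D = 6.53 − 2.22 = 4.31 V.
V_ov = V_SG − |V_th| = 2.47 − 0.695 = 1.78 V.
Since V_SD = 4.31 V ≥ V_ov = 1.78 V, the device is in saturation.
I_D = ½ k_p V_ov² (1 + λ V_SD) = 0.5 × 4.8 × 1.78² × (1 + 0.041 × 4.31) = 8.9 mA.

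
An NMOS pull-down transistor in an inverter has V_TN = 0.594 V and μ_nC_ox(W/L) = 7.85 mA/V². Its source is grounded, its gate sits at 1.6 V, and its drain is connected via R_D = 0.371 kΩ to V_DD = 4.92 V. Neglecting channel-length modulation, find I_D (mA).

I_D = 3.97 mA

V_GS = V_G = 1.6 V, so V_ov = 1.6 − 0.594 = 1.01 V.
Assume saturation: I_D = ½ k_n V_ov² = 0.5 × 7.85 × 1.01² = 3.97 mA, giving V_DS = V_DD − I_D R_D = 4.92 − 3.97 × 0.371 = 3.45 V.
V_DS = 3.45 V ≥ V_ov = 1.01 V, confirming saturation.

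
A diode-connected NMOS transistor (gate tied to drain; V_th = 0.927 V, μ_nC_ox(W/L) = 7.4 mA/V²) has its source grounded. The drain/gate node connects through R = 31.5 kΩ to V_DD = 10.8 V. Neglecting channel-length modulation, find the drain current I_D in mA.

I_D = 0.304 mA

With gate tied to drain, V_GS = V_DS ≥ V_GS − V_th, so the device is in saturation.
KCL at the drain: ½ k_n (V_GS − V_th)² = (V_DD − V_GS)/R.
Let x = V_GS − 0.927. Then 117 x² + x − 9.873 = 0, giving x = 0.287 V (positive root), so V_GS = 1.21 V.
I_D = (V_DD − V_GS)/R = (10.8 − 1.21) / 31.5 = 0.304 mA.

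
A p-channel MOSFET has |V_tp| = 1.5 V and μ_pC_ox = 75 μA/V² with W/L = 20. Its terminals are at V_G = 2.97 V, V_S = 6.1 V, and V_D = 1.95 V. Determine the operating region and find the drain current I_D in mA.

Saturation; I_D = 1.99 mA

V_SG = V_S − V_G = 6.1 − 2.97 = 3.13 V; V_SD = V_S − V_D = 6.1 − 1.95 = 4.15 V.
k_p = μ_pC_ox · (W/L) = 1.5 mA/V².
V_ov = V_SG − |V_tp| = 3.13 − 1.5 = 1.63 V.
Since V_SD = 4.15 V ≥ V_ov = 1.63 V, the device is in saturation.
I_D = ½ k_p V_ov² = 0.5 × 1.5 × 1.63² = 1.99 mA.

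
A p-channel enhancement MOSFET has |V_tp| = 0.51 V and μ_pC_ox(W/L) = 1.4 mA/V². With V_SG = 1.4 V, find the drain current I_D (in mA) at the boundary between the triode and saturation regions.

At the boundary V_SD = V_ov = V_SG − |V_tp| = 1.4 − 0.51 = 0.89 V.
I_D = ½ k_p V_ov² = 0.5 × 1.4 × 0.89² = 0.554 mA.

I_D = 0.554 mA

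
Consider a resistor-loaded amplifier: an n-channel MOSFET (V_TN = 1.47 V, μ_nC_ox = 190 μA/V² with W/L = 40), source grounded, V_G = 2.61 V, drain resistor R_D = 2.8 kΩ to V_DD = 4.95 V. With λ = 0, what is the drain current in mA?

I_D = 1.69 mA

V_GS = V_G = 2.61 V, so V_ov = 2.61 − 1.47 = 1.14 V.
k_n = μ_nC_ox · (W/L) = 7.6 mA/V².
Assume saturation: I_D = ½ k_n V_ov² = 0.5 × 7.6 × 1.14² = 4.94 mA, giving V_DS = V_DD − I_D R_D = 4.95 − 4.94 × 2.8 = -8.88 V.
But -8.88 V < V_ov = 1.14 V, so the device is actually in triode.
In triode I_D = k_n[V_ov V_DS − ½ V_DS²] and I_D = (V_DD − V_DS)/R_D. Equating: 10.6 V_DS² − 25.26 V_DS + 4.95 = 0, giving V_DS = 0.216 V (the root below V_ov).
I_D = (4.95 − 0.216) / 2.8 = 1.69 mA.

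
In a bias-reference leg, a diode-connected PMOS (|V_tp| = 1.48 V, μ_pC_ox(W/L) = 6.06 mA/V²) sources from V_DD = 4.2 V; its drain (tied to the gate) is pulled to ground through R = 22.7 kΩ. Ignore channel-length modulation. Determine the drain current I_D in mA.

With gate tied to drain, V_SG = V_SD ≥ V_SG − |V_tp|, so the device is in saturation.
KCL at the drain: ½ k_p (V_SG − |V_tp|)² = (V_DD − V_SG)/R.
Let x = V_SG − 1.48. Then 68.8 x² + x − 2.72 = 0, giving x = 0.192 V (positive root), so V_SG = 1.67 V.
I_D = (V_DD − V_SG)/R = (4.2 − 1.67) / 22.7 = 0.111 mA.

I_D = 0.111 mA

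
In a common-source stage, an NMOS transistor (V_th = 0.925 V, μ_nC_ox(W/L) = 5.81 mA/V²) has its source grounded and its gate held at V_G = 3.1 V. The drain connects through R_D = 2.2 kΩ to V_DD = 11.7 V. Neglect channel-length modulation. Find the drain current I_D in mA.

I_D = 5.11 mA

V_GS = V_G = 3.1 V, so V_ov = 3.1 − 0.925 = 2.17 V.
Assume saturation: I_D = ½ k_n V_ov² = 0.5 × 5.81 × 2.17² = 13.7 mA, giving V_DS = V_DD − I_D R_D = 11.7 − 13.7 × 2.2 = -18.5 V.
But -18.5 V < V_ov = 2.17 V, so the device is actually in triode.
In triode I_D = k_n[V_ov V_DS − ½ V_DS²] and I_D = (V_DD − V_DS)/R_D. Equating: 6.39 V_DS² − 28.8 V_DS + 11.7 = 0, giving V_DS = 0.451 V (the root below V_ov).
I_D = (11.7 − 0.451) / 2.2 = 5.11 mA.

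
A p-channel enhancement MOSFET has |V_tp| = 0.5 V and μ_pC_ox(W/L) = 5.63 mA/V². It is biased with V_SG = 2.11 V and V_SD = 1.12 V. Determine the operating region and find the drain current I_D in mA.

Triode; I_D = 6.62 mA

V_ov = V_SG − |V_tp| = 2.11 − 0.5 = 1.61 V.
Since V_SD = 1.12 V < V_ov = 1.61 V, the device is in the triode region.
I_D = k_p [V_ov · V_SD − ½ V_SD²] = 5.63 × [1.61 × 1.12 − 0.5 × 1.12²] = 6.62 mA.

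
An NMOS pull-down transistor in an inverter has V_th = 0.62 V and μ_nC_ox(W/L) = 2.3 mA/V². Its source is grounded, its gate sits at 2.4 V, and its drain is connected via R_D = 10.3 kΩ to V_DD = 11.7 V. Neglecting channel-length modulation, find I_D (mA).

I_D = 1.11 mA

V_GS = V_G = 2.4 V, so V_ov = 2.4 − 0.62 = 1.78 V.
Assume saturation: I_D = ½ k_n V_ov² = 0.5 × 2.3 × 1.78² = 3.64 mA, giving V_DS = V_DD − I_D R_D = 11.7 − 3.64 × 10.3 = -25.8 V.
But -25.8 V < V_ov = 1.78 V, so the device is actually in triode.
In triode I_D = k_n[V_ov V_DS − ½ V_DS²] and I_D = (V_DD − V_DS)/R_D. Equating: 11.8 V_DS² − 43.17 V_DS + 11.7 = 0, giving V_DS = 0.295 V (the root below V_ov).
I_D = (11.7 − 0.295) / 10.3 = 1.11 mA.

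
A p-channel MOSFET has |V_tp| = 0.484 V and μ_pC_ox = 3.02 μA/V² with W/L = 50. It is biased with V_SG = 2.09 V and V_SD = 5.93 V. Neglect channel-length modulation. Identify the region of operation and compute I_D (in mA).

k_p = μ_pC_ox · (W/L) = 0.151 mA/V².
V_ov = V_SG − |V_tp| = 2.09 − 0.484 = 1.61 V.
Since V_SD = 5.93 V ≥ V_ov = 1.61 V, the device is in saturation.
I_D = ½ k_p V_ov² = 0.5 × 0.151 × 1.61² = 0.195 mA.

Saturation; I_D = 0.195 mA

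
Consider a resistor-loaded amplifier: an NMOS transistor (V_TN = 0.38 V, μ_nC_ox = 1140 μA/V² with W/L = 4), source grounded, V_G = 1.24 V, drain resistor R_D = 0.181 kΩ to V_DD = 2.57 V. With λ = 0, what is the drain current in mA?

I_D = 1.69 mA

V_GS = V_G = 1.24 V, so V_ov = 1.24 − 0.38 = 0.86 V.
k_n = μ_nC_ox · (W/L) = 4.56 mA/V².
Assume saturation: I_D = ½ k_n V_ov² = 0.5 × 4.56 × 0.86² = 1.69 mA, giving V_DS = V_DD − I_D R_D = 2.57 − 1.69 × 0.181 = 2.26 V.
V_DS = 2.26 V ≥ V_ov = 0.86 V, confirming saturation.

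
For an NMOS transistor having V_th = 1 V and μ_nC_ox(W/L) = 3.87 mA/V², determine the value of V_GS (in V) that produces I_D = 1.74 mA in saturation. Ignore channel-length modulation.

V_GS = 1.95 V

In saturation I_D = ½ k_n (V_GS − V_th)², so V_GS − V_th = √(2 I_D / k_n) = √(2 × 1.74 / 3.87) = 0.948 V.
V_GS = 1 + 0.948 = 1.95 V.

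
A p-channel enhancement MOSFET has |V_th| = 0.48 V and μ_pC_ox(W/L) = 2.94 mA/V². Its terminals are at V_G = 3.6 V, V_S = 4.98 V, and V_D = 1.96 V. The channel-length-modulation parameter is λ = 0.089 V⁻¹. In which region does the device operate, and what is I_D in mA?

V_SG = V_S − V_G = 4.98 − 3.6 = 1.38 V; V_SD = V_S − V_D = 4.98 − 1.96 = 3.02 V.
V_ov = V_SG − |V_th| = 1.38 − 0.48 = 0.9 V.
Since V_SD = 3.02 V ≥ V_ov = 0.9 V, the device is in saturation.
I_D = ½ k_p V_ov² (1 + λ V_SD) = 0.5 × 2.94 × 0.9² × (1 + 0.089 × 3.02) = 1.51 mA.

Saturation; I_D = 1.51 mA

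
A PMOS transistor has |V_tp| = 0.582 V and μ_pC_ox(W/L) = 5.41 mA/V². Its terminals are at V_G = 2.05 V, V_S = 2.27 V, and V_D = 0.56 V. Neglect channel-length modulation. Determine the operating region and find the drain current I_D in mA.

V_SG = V_S − V_G = 2.27 − 2.05 = 0.22 V; V_SD = V_S − V_D = 2.27 − 0.56 = 1.71 V.
V_SG = 0.22 V < |V_tp| = 0.582 V, so the transistor is in cutoff.

Cutoff; I_D = 0 mA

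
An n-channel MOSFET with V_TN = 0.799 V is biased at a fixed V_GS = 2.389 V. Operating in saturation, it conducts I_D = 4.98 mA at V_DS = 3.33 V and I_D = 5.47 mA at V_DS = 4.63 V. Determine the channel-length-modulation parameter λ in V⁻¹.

With V_GS fixed, I_D ∝ (1 + λ V_DS) in saturation, so I_D2/I_D1 = (1 + λ V_DS2)/(1 + λ V_DS1).
5.47/4.98 = 1.098 = (1 + 4.63 λ)/(1 + 3.33 λ).
Solving: λ (I_D1 V_DS2 − I_D2 V_DS1) = I_D2 − I_D1, so λ = (5.47 − 4.98) / (4.98 × 4.63 − 5.47 × 3.33) = 0.49 / 4.84 = 0.101 V⁻¹.

λ = 0.101 V⁻¹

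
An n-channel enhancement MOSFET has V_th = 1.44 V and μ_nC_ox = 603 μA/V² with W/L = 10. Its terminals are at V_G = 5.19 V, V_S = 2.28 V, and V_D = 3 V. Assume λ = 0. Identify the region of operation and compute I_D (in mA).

Triode; I_D = 4.82 mA

V_GS = V_G − V_S = 5.19 − 2.28 = 2.91 V; V_DS = V_D − V_S = 3 − 2.28 = 0.72 V.
k_n = μ_nC_ox · (W/L) = 6.03 mA/V².
V_ov = V_GS − V_th = 2.91 − 1.44 = 1.47 V.
Since V_DS = 0.72 V < V_ov = 1.47 V, the device is in the triode region.
I_D = k_n [V_ov · V_DS − ½ V_DS²] = 6.03 × [1.47 × 0.72 − 0.5 × 0.72²] = 4.82 mA.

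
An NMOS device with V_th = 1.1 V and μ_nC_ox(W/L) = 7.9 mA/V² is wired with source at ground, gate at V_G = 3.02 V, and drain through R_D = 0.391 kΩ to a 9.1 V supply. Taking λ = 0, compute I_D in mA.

I_D = 14.6 mA

V_GS = V_G = 3.02 V, so V_ov = 3.02 − 1.1 = 1.92 V.
Assume saturation: I_D = ½ k_n V_ov² = 0.5 × 7.9 × 1.92² = 14.6 mA, giving V_DS = V_DD − I_D R_D = 9.1 − 14.6 × 0.391 = 3.41 V.
V_DS = 3.41 V ≥ V_ov = 1.92 V, confirming saturation.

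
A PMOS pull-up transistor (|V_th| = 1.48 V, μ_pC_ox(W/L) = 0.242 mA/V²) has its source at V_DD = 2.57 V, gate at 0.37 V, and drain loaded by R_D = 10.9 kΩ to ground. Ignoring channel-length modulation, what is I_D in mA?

I_D = 0.0627 mA

V_SG = V_DD − V_G = 2.57 − 0.37 = 2.2 V, so V_ov = 2.2 − 1.48 = 0.72 V.
Assume saturation: I_D = ½ k_p V_ov² = 0.5 × 0.242 × 0.72² = 0.0627 mA, giving V_SD = V_DD − I_D R_D = 2.57 − 0.0627 × 10.9 = 1.89 V.
V_SD = 1.89 V ≥ V_ov = 0.72 V, confirming saturation.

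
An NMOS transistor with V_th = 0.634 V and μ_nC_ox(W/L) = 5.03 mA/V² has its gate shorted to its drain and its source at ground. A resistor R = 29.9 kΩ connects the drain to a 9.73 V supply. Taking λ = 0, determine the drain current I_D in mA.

I_D = 0.293 mA

With gate tied to drain, V_GS = V_DS ≥ V_GS − V_th, so the device is in saturation.
KCL at the drain: ½ k_n (V_GS − V_th)² = (V_DD − V_GS)/R.
Let x = V_GS − 0.634. Then 75.2 x² + x − 9.096 = 0, giving x = 0.341 V (positive root), so V_GS = 0.975 V.
I_D = (V_DD − V_GS)/R = (9.73 − 0.975) / 29.9 = 0.293 mA.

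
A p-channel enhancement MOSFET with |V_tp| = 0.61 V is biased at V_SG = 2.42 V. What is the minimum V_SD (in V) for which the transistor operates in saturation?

The boundary between triode and saturation is V_SD = V_SG − |V_tp| = V_ov.
V_ov = 2.42 − 0.61 = 1.81 V.

V_SD,sat = 1.81 V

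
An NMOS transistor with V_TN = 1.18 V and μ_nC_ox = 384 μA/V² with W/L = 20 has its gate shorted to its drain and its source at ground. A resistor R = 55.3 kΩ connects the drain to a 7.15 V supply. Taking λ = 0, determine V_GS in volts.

V_GS = 1.35 V

With gate tied to drain, V_GS = V_DS ≥ V_GS − V_TN, so the device is in saturation.
k_n = μ_nC_ox · (W/L) = 7.68 mA/V².
KCL at the drain: ½ k_n (V_GS − V_TN)² = (V_DD − V_GS)/R.
Let x = V_GS − 1.18. Then 212 x² + x − 5.97 = 0, giving x = 0.165 V (positive root), so V_GS = 1.35 V.
I_D = (V_DD − V_GS)/R = (7.15 − 1.35) / 55.3 = 0.105 mA.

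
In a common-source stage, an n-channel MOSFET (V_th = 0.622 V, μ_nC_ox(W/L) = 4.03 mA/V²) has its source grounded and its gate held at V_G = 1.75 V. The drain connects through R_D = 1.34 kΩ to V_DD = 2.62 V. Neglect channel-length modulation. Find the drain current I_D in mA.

I_D = 1.62 mA

V_GS = V_G = 1.75 V, so V_ov = 1.75 − 0.622 = 1.13 V.
Assume saturation: I_D = ½ k_n V_ov² = 0.5 × 4.03 × 1.13² = 2.56 mA, giving V_DS = V_DD − I_D R_D = 2.62 − 2.56 × 1.34 = -0.816 V.
But -0.816 V < V_ov = 1.13 V, so the device is actually in triode.
In triode I_D = k_n[V_ov V_DS − ½ V_DS²] and I_D = (V_DD − V_DS)/R_D. Equating: 2.7 V_DS² − 7.091 V_DS + 2.62 = 0, giving V_DS = 0.445 V (the root below V_ov).
I_D = (2.62 − 0.445) / 1.34 = 1.62 mA.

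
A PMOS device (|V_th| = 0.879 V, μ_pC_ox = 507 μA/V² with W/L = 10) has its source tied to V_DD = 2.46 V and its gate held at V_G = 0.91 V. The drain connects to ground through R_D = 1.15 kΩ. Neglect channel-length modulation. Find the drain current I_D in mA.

I_D = 1.14 mA

V_SG = V_DD − V_G = 2.46 − 0.91 = 1.55 V, so V_ov = 1.55 − 0.879 = 0.671 V.
k_p = μ_pC_ox · (W/L) = 5.07 mA/V².
Assume saturation: I_D = ½ k_p V_ov² = 0.5 × 5.07 × 0.671² = 1.14 mA, giving V_SD = V_DD − I_D R_D = 2.46 − 1.14 × 1.15 = 1.15 V.
V_SD = 1.15 V ≥ V_ov = 0.671 V, confirming saturation.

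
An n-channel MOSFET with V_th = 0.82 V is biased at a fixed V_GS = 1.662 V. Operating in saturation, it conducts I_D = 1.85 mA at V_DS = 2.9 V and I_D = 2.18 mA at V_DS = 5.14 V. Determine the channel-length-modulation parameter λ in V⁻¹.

With V_GS fixed, I_D ∝ (1 + λ V_DS) in saturation, so I_D2/I_D1 = (1 + λ V_DS2)/(1 + λ V_DS1).
2.18/1.85 = 1.178 = (1 + 5.14 λ)/(1 + 2.9 λ).
Solving: λ (I_D1 V_DS2 − I_D2 V_DS1) = I_D2 − I_D1, so λ = (2.18 − 1.85) / (1.85 × 5.14 − 2.18 × 2.9) = 0.33 / 3.19 = 0.104 V⁻¹.

λ = 0.104 V⁻¹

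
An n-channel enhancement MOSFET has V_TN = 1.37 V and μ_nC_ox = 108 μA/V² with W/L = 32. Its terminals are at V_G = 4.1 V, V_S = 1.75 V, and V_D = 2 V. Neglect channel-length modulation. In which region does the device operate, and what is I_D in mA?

V_GS = V_G − V_S = 4.1 − 1.75 = 2.35 V; V_DS = V_D − V_S = 2 − 1.75 = 0.25 V.
k_n = μ_nC_ox · (W/L) = 3.456 mA/V².
V_ov = V_GS − V_TN = 2.35 − 1.37 = 0.98 V.
Since V_DS = 0.25 V < V_ov = 0.98 V, the device is in the triode region.
I_D = k_n [V_ov · V_DS − ½ V_DS²] = 3.456 × [0.98 × 0.25 − 0.5 × 0.25²] = 0.739 mA.

Triode; I_D = 0.739 mA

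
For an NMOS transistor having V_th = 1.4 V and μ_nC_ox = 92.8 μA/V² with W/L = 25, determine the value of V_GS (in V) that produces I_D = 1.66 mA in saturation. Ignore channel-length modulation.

k_n = μ_nC_ox · (W/L) = 2.32 mA/V².
In saturation I_D = ½ k_n (V_GS − V_th)², so V_GS − V_th = √(2 I_D / k_n) = √(2 × 1.66 / 2.32) = 1.2 V.
V_GS = 1.4 + 1.2 = 2.6 V.

V_GS = 2.60 V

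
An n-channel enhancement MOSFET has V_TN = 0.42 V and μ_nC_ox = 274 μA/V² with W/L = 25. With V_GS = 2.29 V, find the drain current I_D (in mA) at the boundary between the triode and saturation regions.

I_D = 12.0 mA

At the boundary V_DS = V_ov = V_GS − V_TN = 2.29 − 0.42 = 1.87 V.
k_n = μ_nC_ox · (W/L) = 6.85 mA/V².
I_D = ½ k_n V_ov² = 0.5 × 6.85 × 1.87² = 12 mA.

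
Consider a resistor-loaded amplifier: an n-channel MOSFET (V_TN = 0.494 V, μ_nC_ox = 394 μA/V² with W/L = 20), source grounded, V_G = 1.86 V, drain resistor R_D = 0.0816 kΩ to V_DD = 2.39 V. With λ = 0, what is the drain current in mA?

V_GS = V_G = 1.86 V, so V_ov = 1.86 − 0.494 = 1.37 V.
k_n = μ_nC_ox · (W/L) = 7.88 mA/V².
Assume saturation: I_D = ½ k_n V_ov² = 0.5 × 7.88 × 1.37² = 7.35 mA, giving V_DS = V_DD − I_D R_D = 2.39 − 7.35 × 0.0816 = 1.79 V.
V_DS = 1.79 V ≥ V_ov = 1.37 V, confirming saturation.

I_D = 7.35 mA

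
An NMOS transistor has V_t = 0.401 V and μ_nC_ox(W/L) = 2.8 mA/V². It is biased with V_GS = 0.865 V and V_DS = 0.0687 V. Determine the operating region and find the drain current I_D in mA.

V_ov = V_GS − V_t = 0.865 − 0.401 = 0.464 V.
Since V_DS = 0.0687 V < V_ov = 0.464 V, the device is in the triode region.
I_D = k_n [V_ov · V_DS − ½ V_DS²] = 2.8 × [0.464 × 0.0687 − 0.5 × 0.0687²] = 0.0826 mA.

Triode; I_D = 0.0826 mA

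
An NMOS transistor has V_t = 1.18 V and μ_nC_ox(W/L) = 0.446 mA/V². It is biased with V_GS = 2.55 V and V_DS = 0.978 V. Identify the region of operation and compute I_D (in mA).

Triode; I_D = 0.384 mA

V_ov = V_GS − V_t = 2.55 − 1.18 = 1.37 V.
Since V_DS = 0.978 V < V_ov = 1.37 V, the device is in the triode region.
I_D = k_n [V_ov · V_DS − ½ V_DS²] = 0.446 × [1.37 × 0.978 − 0.5 × 0.978²] = 0.384 mA.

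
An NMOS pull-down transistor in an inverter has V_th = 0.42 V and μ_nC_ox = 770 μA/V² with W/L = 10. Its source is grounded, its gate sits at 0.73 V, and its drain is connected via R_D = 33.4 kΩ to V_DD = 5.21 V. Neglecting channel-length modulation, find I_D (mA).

I_D = 0.154 mA

V_GS = V_G = 0.73 V, so V_ov = 0.73 − 0.42 = 0.31 V.
k_n = μ_nC_ox · (W/L) = 7.7 mA/V².
Assume saturation: I_D = ½ k_n V_ov² = 0.5 × 7.7 × 0.31² = 0.37 mA, giving V_DS = V_DD − I_D R_D = 5.21 − 0.37 × 33.4 = -7.15 V.
But -7.15 V < V_ov = 0.31 V, so the device is actually in triode.
In triode I_D = k_n[V_ov V_DS − ½ V_DS²] and I_D = (V_DD − V_DS)/R_D. Equating: 129 V_DS² − 80.73 V_DS + 5.21 = 0, giving V_DS = 0.073 V (the root below V_ov).
I_D = (5.21 − 0.073) / 33.4 = 0.154 mA.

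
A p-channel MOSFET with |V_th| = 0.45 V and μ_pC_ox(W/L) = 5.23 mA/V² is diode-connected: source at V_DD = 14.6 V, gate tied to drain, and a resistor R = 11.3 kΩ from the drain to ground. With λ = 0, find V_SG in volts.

V_SG = 1.13 V

With gate tied to drain, V_SG = V_SD ≥ V_SG − |V_th|, so the device is in saturation.
KCL at the drain: ½ k_p (V_SG − |V_th|)² = (V_DD − V_SG)/R.
Let x = V_SG − 0.45. Then 29.5 x² + x − 14.15 = 0, giving x = 0.675 V (positive root), so V_SG = 1.13 V.
I_D = (V_DD − V_SG)/R = (14.6 − 1.13) / 11.3 = 1.19 mA.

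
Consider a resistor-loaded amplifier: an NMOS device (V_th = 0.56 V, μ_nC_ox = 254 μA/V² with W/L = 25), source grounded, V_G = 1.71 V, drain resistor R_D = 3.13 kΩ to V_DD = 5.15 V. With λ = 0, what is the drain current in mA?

V_GS = V_G = 1.71 V, so V_ov = 1.71 − 0.56 = 1.15 V.
k_n = μ_nC_ox · (W/L) = 6.35 mA/V².
Assume saturation: I_D = ½ k_n V_ov² = 0.5 × 6.35 × 1.15² = 4.2 mA, giving V_DS = V_DD − I_D R_D = 5.15 − 4.2 × 3.13 = -7.99 V.
But -7.99 V < V_ov = 1.15 V, so the device is actually in triode.
In triode I_D = k_n[V_ov V_DS − ½ V_DS²] and I_D = (V_DD − V_DS)/R_D. Equating: 9.94 V_DS² − 23.86 V_DS + 5.15 = 0, giving V_DS = 0.24 V (the root below V_ov).
I_D = (5.15 − 0.24) / 3.13 = 1.57 mA.

I_D = 1.57 mA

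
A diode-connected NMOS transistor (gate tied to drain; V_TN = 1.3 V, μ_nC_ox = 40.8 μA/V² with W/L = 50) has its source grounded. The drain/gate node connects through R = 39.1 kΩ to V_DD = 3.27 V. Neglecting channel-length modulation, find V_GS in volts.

V_GS = 1.51 V

With gate tied to drain, V_GS = V_DS ≥ V_GS − V_TN, so the device is in saturation.
k_n = μ_nC_ox · (W/L) = 2.04 mA/V².
KCL at the drain: ½ k_n (V_GS − V_TN)² = (V_DD − V_GS)/R.
Let x = V_GS − 1.3. Then 39.9 x² + x − 1.97 = 0, giving x = 0.21 V (positive root), so V_GS = 1.51 V.
I_D = (V_DD − V_GS)/R = (3.27 − 1.51) / 39.1 = 0.045 mA.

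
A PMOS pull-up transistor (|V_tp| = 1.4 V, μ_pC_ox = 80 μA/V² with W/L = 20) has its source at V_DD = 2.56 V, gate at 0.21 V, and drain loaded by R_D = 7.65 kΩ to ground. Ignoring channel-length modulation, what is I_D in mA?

V_SG = V_DD − V_G = 2.56 − 0.21 = 2.35 V, so V_ov = 2.35 − 1.4 = 0.95 V.
k_p = μ_pC_ox · (W/L) = 1.6 mA/V².
Assume saturation: I_D = ½ k_p V_ov² = 0.5 × 1.6 × 0.95² = 0.722 mA, giving V_SD = V_DD − I_D R_D = 2.56 − 0.722 × 7.65 = -2.96 V.
But -2.96 V < V_ov = 0.95 V, so the device is actually in triode.
In triode I_D = k_p[V_ov V_SD − ½ V_SD²] and I_D = (V_DD − V_SD)/R_D. Equating: 6.12 V_SD² − 12.63 V_SD + 2.56 = 0, giving V_SD = 0.228 V (the root below V_ov).
I_D = (2.56 − 0.228) / 7.65 = 0.305 mA.

I_D = 0.305 mA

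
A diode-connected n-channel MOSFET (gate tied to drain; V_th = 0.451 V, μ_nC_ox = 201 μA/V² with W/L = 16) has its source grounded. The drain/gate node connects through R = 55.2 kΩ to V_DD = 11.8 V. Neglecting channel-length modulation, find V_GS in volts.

V_GS = 0.803 V

With gate tied to drain, V_GS = V_DS ≥ V_GS − V_th, so the device is in saturation.
k_n = μ_nC_ox · (W/L) = 3.216 mA/V².
KCL at the drain: ½ k_n (V_GS − V_th)² = (V_DD − V_GS)/R.
Let x = V_GS − 0.451. Then 88.8 x² + x − 11.35 = 0, giving x = 0.352 V (positive root), so V_GS = 0.803 V.
I_D = (V_DD − V_GS)/R = (11.8 − 0.803) / 55.2 = 0.199 mA.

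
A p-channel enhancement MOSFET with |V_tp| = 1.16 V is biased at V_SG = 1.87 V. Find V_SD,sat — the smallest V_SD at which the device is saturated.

The boundary between triode and saturation is V_SD = V_SG − |V_tp| = V_ov.
V_ov = 1.87 − 1.16 = 0.71 V.

V_SD,sat = 0.710 V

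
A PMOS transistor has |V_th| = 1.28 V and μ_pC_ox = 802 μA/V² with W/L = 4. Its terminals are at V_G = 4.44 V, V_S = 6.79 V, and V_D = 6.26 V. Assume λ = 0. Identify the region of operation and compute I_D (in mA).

Triode; I_D = 1.37 mA

V_SG = V_S − V_G = 6.79 − 4.44 = 2.35 V; V_SD = V_S − V_D = 6.79 − 6.26 = 0.53 V.
k_p = μ_pC_ox · (W/L) = 3.208 mA/V².
V_ov = V_SG − |V_th| = 2.35 − 1.28 = 1.07 V.
Since V_SD = 0.53 V < V_ov = 1.07 V, the device is in the triode region.
I_D = k_p [V_ov · V_SD − ½ V_SD²] = 3.208 × [1.07 × 0.53 − 0.5 × 0.53²] = 1.37 mA.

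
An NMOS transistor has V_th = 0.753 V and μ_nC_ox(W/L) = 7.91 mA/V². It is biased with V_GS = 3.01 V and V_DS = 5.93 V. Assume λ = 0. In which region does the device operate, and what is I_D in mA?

V_ov = V_GS − V_th = 3.01 − 0.753 = 2.26 V.
Since V_DS = 5.93 V ≥ V_ov = 2.26 V, the device is in saturation.
I_D = ½ k_n V_ov² = 0.5 × 7.91 × 2.26² = 20.1 mA.

Saturation; I_D = 20.1 mA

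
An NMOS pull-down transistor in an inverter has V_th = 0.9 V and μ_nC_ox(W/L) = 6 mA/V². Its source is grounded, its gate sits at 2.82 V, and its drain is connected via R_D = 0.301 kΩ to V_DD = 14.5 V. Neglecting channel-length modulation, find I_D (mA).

I_D = 11.1 mA

V_GS = V_G = 2.82 V, so V_ov = 2.82 − 0.9 = 1.92 V.
Assume saturation: I_D = ½ k_n V_ov² = 0.5 × 6 × 1.92² = 11.1 mA, giving V_DS = V_DD − I_D R_D = 14.5 − 11.1 × 0.301 = 11.2 V.
V_DS = 11.2 V ≥ V_ov = 1.92 V, confirming saturation.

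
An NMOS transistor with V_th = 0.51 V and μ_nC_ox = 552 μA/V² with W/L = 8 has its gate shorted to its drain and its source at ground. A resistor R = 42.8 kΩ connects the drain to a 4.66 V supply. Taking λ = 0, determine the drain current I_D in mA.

I_D = 0.0922 mA

With gate tied to drain, V_GS = V_DS ≥ V_GS − V_th, so the device is in saturation.
k_n = μ_nC_ox · (W/L) = 4.416 mA/V².
KCL at the drain: ½ k_n (V_GS − V_th)² = (V_DD − V_GS)/R.
Let x = V_GS − 0.51. Then 94.5 x² + x − 4.15 = 0, giving x = 0.204 V (positive root), so V_GS = 0.714 V.
I_D = (V_DD − V_GS)/R = (4.66 − 0.714) / 42.8 = 0.0922 mA.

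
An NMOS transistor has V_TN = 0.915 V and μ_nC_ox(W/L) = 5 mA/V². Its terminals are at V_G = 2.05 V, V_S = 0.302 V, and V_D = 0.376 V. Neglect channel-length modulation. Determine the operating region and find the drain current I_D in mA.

Triode; I_D = 0.295 mA

V_GS = V_G − V_S = 2.05 − 0.302 = 1.75 V; V_DS = V_D − V_S = 0.376 − 0.302 = 0.074 V.
V_ov = V_GS − V_TN = 1.75 − 0.915 = 0.833 V.
Since V_DS = 0.074 V < V_ov = 0.833 V, the device is in the triode region.
I_D = k_n [V_ov · V_DS − ½ V_DS²] = 5 × [0.833 × 0.074 − 0.5 × 0.074²] = 0.295 mA.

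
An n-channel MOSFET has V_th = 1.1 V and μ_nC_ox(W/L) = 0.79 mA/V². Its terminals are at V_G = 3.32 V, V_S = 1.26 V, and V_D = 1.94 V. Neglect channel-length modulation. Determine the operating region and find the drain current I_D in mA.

Triode; I_D = 0.333 mA

V_GS = V_G − V_S = 3.32 − 1.26 = 2.06 V; V_DS = V_D − V_S = 1.94 − 1.26 = 0.68 V.
V_ov = V_GS − V_th = 2.06 − 1.1 = 0.96 V.
Since V_DS = 0.68 V < V_ov = 0.96 V, the device is in the triode region.
I_D = k_n [V_ov · V_DS − ½ V_DS²] = 0.79 × [0.96 × 0.68 − 0.5 × 0.68²] = 0.333 mA.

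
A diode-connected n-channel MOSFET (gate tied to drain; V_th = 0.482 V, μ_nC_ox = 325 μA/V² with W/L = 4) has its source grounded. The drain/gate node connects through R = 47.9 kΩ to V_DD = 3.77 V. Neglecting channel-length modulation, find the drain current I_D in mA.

I_D = 0.0622 mA

With gate tied to drain, V_GS = V_DS ≥ V_GS − V_th, so the device is in saturation.
k_n = μ_nC_ox · (W/L) = 1.3 mA/V².
KCL at the drain: ½ k_n (V_GS − V_th)² = (V_DD − V_GS)/R.
Let x = V_GS − 0.482. Then 31.1 x² + x − 3.288 = 0, giving x = 0.309 V (positive root), so V_GS = 0.791 V.
I_D = (V_DD − V_GS)/R = (3.77 − 0.791) / 47.9 = 0.0622 mA.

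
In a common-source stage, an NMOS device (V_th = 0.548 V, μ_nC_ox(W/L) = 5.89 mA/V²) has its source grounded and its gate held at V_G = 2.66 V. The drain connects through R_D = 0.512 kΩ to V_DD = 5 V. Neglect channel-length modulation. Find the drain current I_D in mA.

I_D = 8.18 mA

V_GS = V_G = 2.66 V, so V_ov = 2.66 − 0.548 = 2.11 V.
Assume saturation: I_D = ½ k_n V_ov² = 0.5 × 5.89 × 2.11² = 13.1 mA, giving V_DS = V_DD − I_D R_D = 5 − 13.1 × 0.512 = -1.73 V.
But -1.73 V < V_ov = 2.11 V, so the device is actually in triode.
In triode I_D = k_n[V_ov V_DS − ½ V_DS²] and I_D = (V_DD − V_DS)/R_D. Equating: 1.51 V_DS² − 7.369 V_DS + 5 = 0, giving V_DS = 0.814 V (the root below V_ov).
I_D = (5 − 0.814) / 0.512 = 8.18 mA.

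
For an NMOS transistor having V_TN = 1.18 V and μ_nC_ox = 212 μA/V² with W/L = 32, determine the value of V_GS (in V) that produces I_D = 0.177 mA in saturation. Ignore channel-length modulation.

k_n = μ_nC_ox · (W/L) = 6.784 mA/V².
In saturation I_D = ½ k_n (V_GS − V_TN)², so V_GS − V_TN = √(2 I_D / k_n) = √(2 × 0.177 / 6.784) = 0.228 V.
V_GS = 1.18 + 0.228 = 1.41 V.

V_GS = 1.41 V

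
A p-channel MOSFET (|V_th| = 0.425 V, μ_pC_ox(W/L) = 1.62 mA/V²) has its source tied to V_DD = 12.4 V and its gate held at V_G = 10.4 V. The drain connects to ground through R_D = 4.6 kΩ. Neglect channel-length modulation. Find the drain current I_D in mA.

I_D = 2.01 mA

V_SG = V_DD − V_G = 12.4 − 10.4 = 2 V, so V_ov = 2 − 0.425 = 1.57 V.
Assume saturation: I_D = ½ k_p V_ov² = 0.5 × 1.62 × 1.57² = 2.01 mA, giving V_SD = V_DD − I_D R_D = 12.4 − 2.01 × 4.6 = 3.16 V.
V_SD = 3.16 V ≥ V_ov = 1.57 V, confirming saturation.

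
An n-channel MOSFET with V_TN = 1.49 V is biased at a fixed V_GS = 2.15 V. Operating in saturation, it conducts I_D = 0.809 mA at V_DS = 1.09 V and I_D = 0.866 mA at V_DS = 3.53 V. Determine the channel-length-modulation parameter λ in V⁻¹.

With V_GS fixed, I_D ∝ (1 + λ V_DS) in saturation, so I_D2/I_D1 = (1 + λ V_DS2)/(1 + λ V_DS1).
0.866/0.809 = 1.07 = (1 + 3.53 λ)/(1 + 1.09 λ).
Solving: λ (I_D1 V_DS2 − I_D2 V_DS1) = I_D2 − I_D1, so λ = (0.866 − 0.809) / (0.809 × 3.53 − 0.866 × 1.09) = 0.057 / 1.91 = 0.0298 V⁻¹.

λ = 0.0298 V⁻¹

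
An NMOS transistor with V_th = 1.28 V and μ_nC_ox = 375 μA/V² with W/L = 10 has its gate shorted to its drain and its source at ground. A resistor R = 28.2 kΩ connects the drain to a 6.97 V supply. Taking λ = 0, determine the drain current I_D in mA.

I_D = 0.190 mA

With gate tied to drain, V_GS = V_DS ≥ V_GS − V_th, so the device is in saturation.
k_n = μ_nC_ox · (W/L) = 3.75 mA/V².
KCL at the drain: ½ k_n (V_GS − V_th)² = (V_DD − V_GS)/R.
Let x = V_GS − 1.28. Then 52.9 x² + x − 5.69 = 0, giving x = 0.319 V (positive root), so V_GS = 1.6 V.
I_D = (V_DD − V_GS)/R = (6.97 − 1.6) / 28.2 = 0.19 mA.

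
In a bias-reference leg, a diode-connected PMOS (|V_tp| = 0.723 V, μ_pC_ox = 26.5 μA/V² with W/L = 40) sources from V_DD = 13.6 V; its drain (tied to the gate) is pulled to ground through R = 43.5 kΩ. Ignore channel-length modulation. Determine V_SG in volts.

With gate tied to drain, V_SG = V_SD ≥ V_SG − |V_tp|, so the device is in saturation.
k_p = μ_pC_ox · (W/L) = 1.06 mA/V².
KCL at the drain: ½ k_p (V_SG − |V_tp|)² = (V_DD − V_SG)/R.
Let x = V_SG − 0.723. Then 23.1 x² + x − 12.88 = 0, giving x = 0.726 V (positive root), so V_SG = 1.45 V.
I_D = (V_DD − V_SG)/R = (13.6 − 1.45) / 43.5 = 0.279 mA.

V_SG = 1.45 V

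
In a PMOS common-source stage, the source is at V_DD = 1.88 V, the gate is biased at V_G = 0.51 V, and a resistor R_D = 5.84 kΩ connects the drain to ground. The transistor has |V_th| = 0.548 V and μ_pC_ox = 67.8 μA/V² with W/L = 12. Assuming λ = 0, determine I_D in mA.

V_SG = V_DD − V_G = 1.88 − 0.51 = 1.37 V, so V_ov = 1.37 − 0.548 = 0.822 V.
k_p = μ_pC_ox · (W/L) = 0.8136 mA/V².
Assume saturation: I_D = ½ k_p V_ov² = 0.5 × 0.8136 × 0.822² = 0.275 mA, giving V_SD = V_DD − I_D R_D = 1.88 − 0.275 × 5.84 = 0.275 V.
But 0.275 V < V_ov = 0.822 V, so the device is actually in triode.
In triode I_D = k_p[V_ov V_SD − ½ V_SD²] and I_D = (V_DD − V_SD)/R_D. Equating: 2.38 V_SD² − 4.906 V_SD + 1.88 = 0, giving V_SD = 0.508 V (the root below V_ov).
I_D = (1.88 − 0.508) / 5.84 = 0.235 mA.

I_D = 0.235 mA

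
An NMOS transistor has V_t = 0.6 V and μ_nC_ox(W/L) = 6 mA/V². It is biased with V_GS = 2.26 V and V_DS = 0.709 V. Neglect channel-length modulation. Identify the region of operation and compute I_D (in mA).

V_ov = V_GS − V_t = 2.26 − 0.6 = 1.66 V.
Since V_DS = 0.709 V < V_ov = 1.66 V, the device is in the triode region.
I_D = k_n [V_ov · V_DS − ½ V_DS²] = 6 × [1.66 × 0.709 − 0.5 × 0.709²] = 5.55 mA.

Triode; I_D = 5.55 mA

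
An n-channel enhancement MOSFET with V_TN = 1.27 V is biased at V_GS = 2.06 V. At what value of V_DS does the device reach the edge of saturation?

The boundary between triode and saturation is V_DS = V_GS − V_TN = V_ov.
V_ov = 2.06 − 1.27 = 0.79 V.

V_DS,sat = 0.790 V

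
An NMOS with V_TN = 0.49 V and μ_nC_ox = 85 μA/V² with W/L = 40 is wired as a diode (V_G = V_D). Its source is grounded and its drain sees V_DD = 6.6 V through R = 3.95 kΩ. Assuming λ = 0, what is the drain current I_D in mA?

With gate tied to drain, V_GS = V_DS ≥ V_GS − V_TN, so the device is in saturation.
k_n = μ_nC_ox · (W/L) = 3.4 mA/V².
KCL at the drain: ½ k_n (V_GS − V_TN)² = (V_DD − V_GS)/R.
Let x = V_GS − 0.49. Then 6.71 x² + x − 6.11 = 0, giving x = 0.882 V (positive root), so V_GS = 1.37 V.
I_D = (V_DD − V_GS)/R = (6.6 − 1.37) / 3.95 = 1.32 mA.

I_D = 1.32 mA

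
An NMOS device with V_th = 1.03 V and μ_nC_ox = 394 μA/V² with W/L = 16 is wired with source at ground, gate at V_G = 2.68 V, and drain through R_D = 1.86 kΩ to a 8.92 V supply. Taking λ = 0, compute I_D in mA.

I_D = 4.52 mA

V_GS = V_G = 2.68 V, so V_ov = 2.68 − 1.03 = 1.65 V.
k_n = μ_nC_ox · (W/L) = 6.304 mA/V².
Assume saturation: I_D = ½ k_n V_ov² = 0.5 × 6.304 × 1.65² = 8.58 mA, giving V_DS = V_DD − I_D R_D = 8.92 − 8.58 × 1.86 = -7.04 V.
But -7.04 V < V_ov = 1.65 V, so the device is actually in triode.
In triode I_D = k_n[V_ov V_DS − ½ V_DS²] and I_D = (V_DD − V_DS)/R_D. Equating: 5.86 V_DS² − 20.35 V_DS + 8.92 = 0, giving V_DS = 0.515 V (the root below V_ov).
I_D = (8.92 − 0.515) / 1.86 = 4.52 mA.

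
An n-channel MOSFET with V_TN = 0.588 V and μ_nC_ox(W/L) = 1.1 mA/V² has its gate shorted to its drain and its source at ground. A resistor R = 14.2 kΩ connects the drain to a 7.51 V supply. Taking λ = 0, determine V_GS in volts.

With gate tied to drain, V_GS = V_DS ≥ V_GS − V_TN, so the device is in saturation.
KCL at the drain: ½ k_n (V_GS − V_TN)² = (V_DD − V_GS)/R.
Let x = V_GS − 0.588. Then 7.81 x² + x − 6.922 = 0, giving x = 0.88 V (positive root), so V_GS = 1.47 V.
I_D = (V_DD − V_GS)/R = (7.51 − 1.47) / 14.2 = 0.426 mA.

V_GS = 1.47 V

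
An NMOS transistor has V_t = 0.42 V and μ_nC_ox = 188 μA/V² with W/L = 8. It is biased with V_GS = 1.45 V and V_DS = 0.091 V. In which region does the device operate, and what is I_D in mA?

Triode; I_D = 0.135 mA

k_n = μ_nC_ox · (W/L) = 1.504 mA/V².
V_ov = V_GS − V_t = 1.45 − 0.42 = 1.03 V.
Since V_DS = 0.091 V < V_ov = 1.03 V, the device is in the triode region.
I_D = k_n [V_ov · V_DS − ½ V_DS²] = 1.504 × [1.03 × 0.091 − 0.5 × 0.091²] = 0.135 mA.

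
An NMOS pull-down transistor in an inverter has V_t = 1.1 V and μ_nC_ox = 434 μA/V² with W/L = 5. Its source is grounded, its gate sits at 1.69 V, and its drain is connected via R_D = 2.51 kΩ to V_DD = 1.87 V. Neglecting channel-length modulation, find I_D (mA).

I_D = 0.378 mA

V_GS = V_G = 1.69 V, so V_ov = 1.69 − 1.1 = 0.59 V.
k_n = μ_nC_ox · (W/L) = 2.17 mA/V².
Assume saturation: I_D = ½ k_n V_ov² = 0.5 × 2.17 × 0.59² = 0.378 mA, giving V_DS = V_DD − I_D R_D = 1.87 − 0.378 × 2.51 = 0.922 V.
V_DS = 0.922 V ≥ V_ov = 0.59 V, confirming saturation.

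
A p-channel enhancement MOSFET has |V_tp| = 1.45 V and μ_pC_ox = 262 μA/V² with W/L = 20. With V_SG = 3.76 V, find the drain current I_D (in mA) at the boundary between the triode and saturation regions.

I_D = 14.0 mA

At the boundary V_SD = V_ov = V_SG − |V_tp| = 3.76 − 1.45 = 2.31 V.
k_p = μ_pC_ox · (W/L) = 5.24 mA/V².
I_D = ½ k_p V_ov² = 0.5 × 5.24 × 2.31² = 14 mA.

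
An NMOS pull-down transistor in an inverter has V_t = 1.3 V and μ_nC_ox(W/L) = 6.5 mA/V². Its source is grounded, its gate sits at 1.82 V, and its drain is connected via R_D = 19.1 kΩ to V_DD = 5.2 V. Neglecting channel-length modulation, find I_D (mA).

I_D = 0.268 mA

V_GS = V_G = 1.82 V, so V_ov = 1.82 − 1.3 = 0.52 V.
Assume saturation: I_D = ½ k_n V_ov² = 0.5 × 6.5 × 0.52² = 0.879 mA, giving V_DS = V_DD − I_D R_D = 5.2 − 0.879 × 19.1 = -11.6 V.
But -11.6 V < V_ov = 0.52 V, so the device is actually in triode.
In triode I_D = k_n[V_ov V_DS − ½ V_DS²] and I_D = (V_DD − V_DS)/R_D. Equating: 62.1 V_DS² − 65.56 V_DS + 5.2 = 0, giving V_DS = 0.0864 V (the root below V_ov).
I_D = (5.2 − 0.0864) / 19.1 = 0.268 mA.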